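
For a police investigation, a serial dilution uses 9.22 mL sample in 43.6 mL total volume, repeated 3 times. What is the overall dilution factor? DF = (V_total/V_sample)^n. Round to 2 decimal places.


Dilution factor calculation:
Single dilution = V_total / V_sample = 43.6 / 9.22 ≈ 4.72885
Number of dilutions = 3
Total DF = (43.6 / 9.22)^3 (full precision, rounded at the end) = 105.75

105.75


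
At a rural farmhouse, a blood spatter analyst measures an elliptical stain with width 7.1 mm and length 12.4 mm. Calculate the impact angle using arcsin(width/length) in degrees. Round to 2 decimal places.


Blood spatter impact angle calculation:
width / length = 7.1 / 12.4 = 0.572581
angle = arcsin(0.572581)
angle = 34.93 degrees

34.93


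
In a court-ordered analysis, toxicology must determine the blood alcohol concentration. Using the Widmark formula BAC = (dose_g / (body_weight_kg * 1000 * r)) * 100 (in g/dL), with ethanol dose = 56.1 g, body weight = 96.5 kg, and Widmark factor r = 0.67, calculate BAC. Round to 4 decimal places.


Applying the Widmark formula:
BAC = (dose_g / (body_wt * 1000 * r)) * 100
Denominator = 96.5 * 1000 * 0.67 = 64655
BAC = (56.1 / 64655) * 100
BAC = 0.0868 g/dL

0.0868


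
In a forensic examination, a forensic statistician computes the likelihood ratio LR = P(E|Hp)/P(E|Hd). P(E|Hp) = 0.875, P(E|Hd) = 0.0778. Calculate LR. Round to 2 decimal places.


Likelihood ratio calculation:
LR = P(E|Hp) / P(E|Hd)
LR = 0.875 / 0.0778
LR = 11.25

11.25


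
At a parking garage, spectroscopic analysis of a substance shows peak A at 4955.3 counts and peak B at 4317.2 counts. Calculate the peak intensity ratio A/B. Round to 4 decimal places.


Spectral peak ratio:
Peak A = 4955.3 counts
Peak B = 4317.2 counts
Ratio = 4955.3 / 4317.2 = 1.1478

1.1478


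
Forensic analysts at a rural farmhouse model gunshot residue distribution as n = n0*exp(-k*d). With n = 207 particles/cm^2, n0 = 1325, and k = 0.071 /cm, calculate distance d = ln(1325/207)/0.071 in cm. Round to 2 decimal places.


GSR distance calculation:
n0/n = 1325 / 207 = 6.400966
ln(n0/n) = 1.856449
d = 1.856449 / 0.071 = 26.15 cm

26.15


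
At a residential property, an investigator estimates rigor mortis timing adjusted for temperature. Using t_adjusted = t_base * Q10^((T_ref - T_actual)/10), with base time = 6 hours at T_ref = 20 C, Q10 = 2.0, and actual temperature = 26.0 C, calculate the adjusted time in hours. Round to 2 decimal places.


Rigor mortis time adjustment:
Exponent = (T_ref - T_actual) / 10 = (20 - 26.0) / 10 = -0.6
Q10 factor = 2.0^-0.6 = 0.65975
t_adjusted = 6 * 0.65975 = 3.96 hours

3.96


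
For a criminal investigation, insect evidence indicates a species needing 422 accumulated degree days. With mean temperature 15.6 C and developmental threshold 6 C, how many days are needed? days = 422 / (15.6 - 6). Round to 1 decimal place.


Insect development time:
Effective temperature = avg_temp - T_base = 15.6 - 6 = 9.6 C
Days = ADD / effective_temp = 422 / 9.6 = 44.0 days

44.0


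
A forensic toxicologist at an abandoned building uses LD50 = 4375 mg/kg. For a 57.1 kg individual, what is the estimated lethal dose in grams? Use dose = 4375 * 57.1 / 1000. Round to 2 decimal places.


Lethal dose calculation:
Lethal dose = LD50 * body_weight / 1000
= 4375 * 57.1 / 1000
= 249812.5 / 1000
= 249.81 g

249.81


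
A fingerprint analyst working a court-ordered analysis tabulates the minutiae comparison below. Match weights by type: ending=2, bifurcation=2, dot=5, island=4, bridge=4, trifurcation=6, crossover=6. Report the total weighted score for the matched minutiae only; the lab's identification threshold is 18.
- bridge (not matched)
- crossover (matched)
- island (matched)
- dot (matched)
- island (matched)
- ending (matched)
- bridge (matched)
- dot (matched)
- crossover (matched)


Weighted minutiae match score:
  bridge: not matched, +0
  crossover: matched, +6 (running total 6)
  island: matched, +4 (running total 10)
  dot: matched, +5 (running total 15)
  island: matched, +4 (running total 19)
  ending: matched, +2 (running total 21)
  bridge: matched, +4 (running total 25)
  dot: matched, +5 (running total 30)
  crossover: matched, +6 (running total 36)
Total score = 36
Threshold = 18; verdict = identification

36


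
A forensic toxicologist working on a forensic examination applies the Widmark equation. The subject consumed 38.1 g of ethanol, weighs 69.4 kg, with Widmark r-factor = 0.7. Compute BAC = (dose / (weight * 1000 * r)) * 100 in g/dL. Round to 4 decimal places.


Applying the Widmark formula:
BAC = (dose_g / (body_wt * 1000 * r)) * 100
Denominator = 69.4 * 1000 * 0.7 = 48580
BAC = (38.1 / 48580) * 100
BAC = 0.0784 g/dL

0.0784


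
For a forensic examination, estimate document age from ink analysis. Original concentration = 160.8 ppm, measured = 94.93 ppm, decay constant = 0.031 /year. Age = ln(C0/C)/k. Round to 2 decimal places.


Document age estimation:
C0/C = 160.8 / 94.93 = 1.69388
ln(C0/C) = 0.527022
t = 0.527022 / 0.031 = 17.00 years

17.00


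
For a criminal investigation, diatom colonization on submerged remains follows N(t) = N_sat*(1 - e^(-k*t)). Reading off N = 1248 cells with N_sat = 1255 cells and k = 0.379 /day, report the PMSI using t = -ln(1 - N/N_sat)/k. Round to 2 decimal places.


PMSI from diatom colonization curve:
N / N_sat = 1248 / 1255 = 0.994422
1 - N/N_sat = 0.005578
ln(1 - N/N_sat) = -5.188925
t = -ln(1 - N/N_sat) / k = -(-5.188925) / 0.379 = 13.69 days

13.69


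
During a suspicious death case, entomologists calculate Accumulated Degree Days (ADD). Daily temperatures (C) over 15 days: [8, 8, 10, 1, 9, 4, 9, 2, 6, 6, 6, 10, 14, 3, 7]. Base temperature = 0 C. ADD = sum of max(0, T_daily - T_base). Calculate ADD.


Computing ADD day by day:
Day 1: max(0, 8 - 0) = 8
Day 2: max(0, 8 - 0) = 8
Day 3: max(0, 10 - 0) = 10
Day 4: max(0, 1 - 0) = 1
Day 5: max(0, 9 - 0) = 9
Day 6: max(0, 4 - 0) = 4
Day 7: max(0, 9 - 0) = 9
Day 8: max(0, 2 - 0) = 2
Day 9: max(0, 6 - 0) = 6
Day 10: max(0, 6 - 0) = 6
Day 11: max(0, 6 - 0) = 6
Day 12: max(0, 10 - 0) = 10
Day 13: max(0, 14 - 0) = 14
Day 14: max(0, 3 - 0) = 3
Day 15: max(0, 7 - 0) = 7
Total ADD = 103

103


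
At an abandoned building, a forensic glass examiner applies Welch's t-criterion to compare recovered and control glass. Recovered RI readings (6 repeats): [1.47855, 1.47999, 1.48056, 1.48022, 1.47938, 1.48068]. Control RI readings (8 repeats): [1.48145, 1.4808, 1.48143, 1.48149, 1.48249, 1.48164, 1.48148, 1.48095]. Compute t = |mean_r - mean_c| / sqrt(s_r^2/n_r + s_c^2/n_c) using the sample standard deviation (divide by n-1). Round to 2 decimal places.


Welch's t-criterion for glass RI comparison:
Recovered mean = sum / n_r = 8.87938 / 6 = 1.4798967
Control mean = sum / n_c = 11.85173 / 8 = 1.4814662
Recovered sample variance s_r^2 = 6.49467e-07
Control sample variance s_c^2 = 2.55855e-07
Welch SE (unpooled) = sqrt(s_r^2/n_r + s_c^2/n_c) = sqrt(1.08244e-07 + 3.19819e-08) = sqrt(1.40226e-07) = 0.000374468
|mean_r - mean_c| = 0.00156958
t = 0.00156958 / 0.000374468 = 4.19

4.19


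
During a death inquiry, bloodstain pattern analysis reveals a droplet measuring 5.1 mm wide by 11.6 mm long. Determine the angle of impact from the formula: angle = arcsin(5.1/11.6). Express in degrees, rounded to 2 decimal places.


Blood spatter impact angle calculation:
width / length = 5.1 / 11.6 = 0.439655
angle = arcsin(0.439655)
angle = 26.08 degrees

26.08


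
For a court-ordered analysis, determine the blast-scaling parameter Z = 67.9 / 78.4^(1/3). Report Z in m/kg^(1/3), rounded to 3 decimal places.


Scaled distance calculation:
W^(1/3) = 78.4^(1/3) = 4.27995
Z = R / W^(1/3) = 67.9 / 4.27995
Z = 15.865 m/kg^(1/3)

15.865


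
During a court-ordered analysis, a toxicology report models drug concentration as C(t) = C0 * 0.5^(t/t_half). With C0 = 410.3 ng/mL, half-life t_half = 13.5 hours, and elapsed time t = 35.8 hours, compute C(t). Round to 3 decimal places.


Drug concentration decay:
Number of half-lives = t / t_half = 35.8 / 13.5 = 2.651852
Decay factor = 0.5^2.651852 = 0.15911569
C(t) = 410.3 * 0.15911569 = 65.285 ng/mL

65.285


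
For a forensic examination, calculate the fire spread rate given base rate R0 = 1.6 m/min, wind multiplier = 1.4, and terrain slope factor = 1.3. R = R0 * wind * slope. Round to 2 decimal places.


Fire spread rate calculation:
R = R0 * wind_factor * slope_factor
= 1.6 * 1.4 * 1.3
= 2.24 * 1.3
= 2.91 m/min

2.91


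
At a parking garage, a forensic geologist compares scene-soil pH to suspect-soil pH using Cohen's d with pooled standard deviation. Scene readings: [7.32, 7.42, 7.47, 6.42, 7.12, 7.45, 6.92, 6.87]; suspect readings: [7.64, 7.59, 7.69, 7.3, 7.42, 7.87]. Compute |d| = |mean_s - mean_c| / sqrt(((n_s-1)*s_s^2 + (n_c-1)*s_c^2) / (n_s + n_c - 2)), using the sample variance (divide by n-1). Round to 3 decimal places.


Pooled-variance Cohen's d for soil pH comparison:
Scene mean = 56.99 / 8 = 7.12375
Suspect mean = 45.51 / 6 = 7.585
Scene sample variance s_s^2 = 0.136255
Suspect sample variance s_c^2 = 0.04075
Pooled variance = ((n_s-1)*s_s^2 + (n_c-1)*s_c^2) / (n_s + n_c - 2) = 0.096461
Pooled SD = sqrt(0.096461) = 0.310582
Mean difference = -0.46125
|d| = |-0.46125| / 0.310582 = 1.485

1.485


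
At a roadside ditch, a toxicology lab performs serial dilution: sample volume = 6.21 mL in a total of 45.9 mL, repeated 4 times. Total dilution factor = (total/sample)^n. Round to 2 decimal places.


Dilution factor calculation:
Single dilution = V_total / V_sample = 45.9 / 6.21 ≈ 7.391304
Number of dilutions = 4
Total DF = (45.9 / 6.21)^4 (full precision, rounded at the end) = 2984.59

2984.59


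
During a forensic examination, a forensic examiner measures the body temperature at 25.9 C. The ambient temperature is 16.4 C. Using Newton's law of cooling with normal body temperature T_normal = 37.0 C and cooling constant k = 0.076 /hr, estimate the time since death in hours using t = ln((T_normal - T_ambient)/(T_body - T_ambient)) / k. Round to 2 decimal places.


Using Newton's law of cooling:
t = ln((T_normal - T_ambient) / (T_body - T_ambient)) / k
T_normal - T_ambient = 20.6
T_body - T_ambient = 9.5
Ratio = 2.168421
ln(ratio) = 0.773999
t = 0.773999 / 0.076 = 10.18 hours

10.18


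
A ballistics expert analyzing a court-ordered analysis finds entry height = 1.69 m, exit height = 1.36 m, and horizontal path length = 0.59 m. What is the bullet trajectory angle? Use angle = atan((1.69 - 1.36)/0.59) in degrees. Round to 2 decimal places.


Bullet trajectory angle:
Height difference = 1.69 - 1.36 = 0.33 m
angle = atan(0.33 / 0.59)
angle = atan(0.559322)
angle = 29.22 degrees

29.22


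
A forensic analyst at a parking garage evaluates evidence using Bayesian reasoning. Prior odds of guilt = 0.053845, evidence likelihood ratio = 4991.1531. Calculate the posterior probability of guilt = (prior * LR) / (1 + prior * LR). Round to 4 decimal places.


Bayesian evidence evaluation:
Posterior odds = prior_odds * LR = 0.053845 * 4991.1531 = 268.7486
Posterior probability = posterior_odds / (1 + posterior_odds)
= 268.7486 / (1 + 268.7486)
= 268.7486 / 269.7486
= 0.9963

0.9963


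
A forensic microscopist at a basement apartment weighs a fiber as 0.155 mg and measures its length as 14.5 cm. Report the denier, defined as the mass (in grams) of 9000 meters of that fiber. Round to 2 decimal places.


Denier calculation:
Mass in grams = 0.155 mg / 1000 = 0.000155 g
Length in meters = 14.5 cm / 100 = 0.145 m
Linear density = mass / length = 0.000155 / 0.145 = 0.00106897 g/m
Denier = (g/m) * 9000 = 0.00106897 * 9000 = 9.62

9.62


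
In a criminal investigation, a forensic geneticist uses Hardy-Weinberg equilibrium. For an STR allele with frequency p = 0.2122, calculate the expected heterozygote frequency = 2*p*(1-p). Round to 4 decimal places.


Hardy-Weinberg heterozygote frequency:
q = 1 - p = 1 - 0.2122 = 0.7878
2pq = 2 * 0.2122 * 0.7878 = 0.3343

0.3343


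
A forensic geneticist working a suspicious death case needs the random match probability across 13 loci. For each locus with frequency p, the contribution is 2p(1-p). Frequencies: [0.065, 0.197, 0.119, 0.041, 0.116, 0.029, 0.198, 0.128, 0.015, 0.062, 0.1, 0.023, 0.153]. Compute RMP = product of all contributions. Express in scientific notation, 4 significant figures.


Computing RMP for 13 loci:
Locus 1: 2 * 0.065 * 0.935 = 0.12155
Locus 2: 2 * 0.197 * 0.803 = 0.316382
Locus 3: 2 * 0.119 * 0.881 = 0.209678
Locus 4: 2 * 0.041 * 0.959 = 0.078638
Locus 5: 2 * 0.116 * 0.884 = 0.205088
Locus 6: 2 * 0.029 * 0.971 = 0.056318
Locus 7: 2 * 0.198 * 0.802 = 0.317592
Locus 8: 2 * 0.128 * 0.872 = 0.223232
Locus 9: 2 * 0.015 * 0.985 = 0.02955
Locus 10: 2 * 0.062 * 0.938 = 0.116312
Locus 11: 2 * 0.1 * 0.9 = 0.18
Locus 12: 2 * 0.023 * 0.977 = 0.044942
Locus 13: 2 * 0.153 * 0.847 = 0.259182
RMP = 3.742e-12

3.742e-12


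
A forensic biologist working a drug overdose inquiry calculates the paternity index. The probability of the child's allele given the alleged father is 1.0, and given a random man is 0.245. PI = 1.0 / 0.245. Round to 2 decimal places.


Paternity Index calculation:
PI = P(allele|father) / P(allele|random)
PI = 1.0 / 0.245
PI = 4.08

4.08


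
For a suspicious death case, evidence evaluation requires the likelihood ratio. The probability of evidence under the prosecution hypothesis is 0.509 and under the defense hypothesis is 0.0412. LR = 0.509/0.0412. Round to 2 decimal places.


Likelihood ratio calculation:
LR = P(E|Hp) / P(E|Hd)
LR = 0.509 / 0.0412
LR = 12.35

12.35


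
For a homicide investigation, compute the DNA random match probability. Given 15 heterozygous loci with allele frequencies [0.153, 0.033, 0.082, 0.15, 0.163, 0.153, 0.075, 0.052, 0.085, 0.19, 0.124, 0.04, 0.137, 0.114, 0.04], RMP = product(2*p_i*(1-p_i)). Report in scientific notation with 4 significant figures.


Computing RMP for 15 loci:
Locus 1: 2 * 0.153 * 0.847 = 0.259182
Locus 2: 2 * 0.033 * 0.967 = 0.063822
Locus 3: 2 * 0.082 * 0.918 = 0.150552
Locus 4: 2 * 0.15 * 0.85 = 0.255
Locus 5: 2 * 0.163 * 0.837 = 0.272862
Locus 6: 2 * 0.153 * 0.847 = 0.259182
Locus 7: 2 * 0.075 * 0.925 = 0.13875
Locus 8: 2 * 0.052 * 0.948 = 0.098592
Locus 9: 2 * 0.085 * 0.915 = 0.15555
Locus 10: 2 * 0.19 * 0.81 = 0.3078
Locus 11: 2 * 0.124 * 0.876 = 0.217248
Locus 12: 2 * 0.04 * 0.96 = 0.0768
Locus 13: 2 * 0.137 * 0.863 = 0.236462
Locus 14: 2 * 0.114 * 0.886 = 0.202008
Locus 15: 2 * 0.04 * 0.96 = 0.0768
RMP = 1.800e-12

1.800e-12


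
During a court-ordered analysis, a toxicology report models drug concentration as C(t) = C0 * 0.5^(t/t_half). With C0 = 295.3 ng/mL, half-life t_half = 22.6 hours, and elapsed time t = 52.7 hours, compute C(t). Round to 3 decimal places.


Drug concentration decay:
Number of half-lives = t / t_half = 52.7 / 22.6 = 2.331858
Decay factor = 0.5^2.331858 = 0.19862815
C(t) = 295.3 * 0.19862815 = 58.655 ng/mL

58.655


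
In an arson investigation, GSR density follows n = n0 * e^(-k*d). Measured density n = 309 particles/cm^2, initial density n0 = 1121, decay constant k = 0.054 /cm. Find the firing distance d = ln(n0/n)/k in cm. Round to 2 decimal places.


GSR distance calculation:
n0/n = 1121 / 309 = 3.627832
ln(n0/n) = 1.288635
d = 1.288635 / 0.054 = 23.86 cm

23.86


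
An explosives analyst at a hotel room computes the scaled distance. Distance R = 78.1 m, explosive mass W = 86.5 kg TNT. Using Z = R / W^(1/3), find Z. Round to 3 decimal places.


Scaled distance calculation:
W^(1/3) = 86.5^(1/3) = 4.422543
Z = R / W^(1/3) = 78.1 / 4.422543
Z = 17.660 m/kg^(1/3)

17.660


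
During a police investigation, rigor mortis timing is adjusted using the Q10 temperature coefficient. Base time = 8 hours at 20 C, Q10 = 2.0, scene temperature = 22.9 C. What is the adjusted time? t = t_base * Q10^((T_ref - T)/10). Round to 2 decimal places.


Rigor mortis time adjustment:
Exponent = (T_ref - T_actual) / 10 = (20 - 22.9) / 10 = -0.29
Q10 factor = 2.0^-0.29 = 0.8179
t_adjusted = 8 * 0.8179 = 6.54 hours

6.54


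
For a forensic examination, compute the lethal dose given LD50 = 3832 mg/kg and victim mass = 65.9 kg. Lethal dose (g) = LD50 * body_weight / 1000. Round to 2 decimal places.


Lethal dose calculation:
Lethal dose = LD50 * body_weight / 1000
= 3832 * 65.9 / 1000
= 252528.8 / 1000
= 252.53 g

252.53


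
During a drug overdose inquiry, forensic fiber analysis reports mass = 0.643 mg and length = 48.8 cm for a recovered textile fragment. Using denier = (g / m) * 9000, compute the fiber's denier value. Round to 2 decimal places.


Denier calculation:
Mass in grams = 0.643 mg / 1000 = 0.000643 g
Length in meters = 48.8 cm / 100 = 0.488 m
Linear density = mass / length = 0.000643 / 0.488 = 0.00131762 g/m
Denier = (g/m) * 9000 = 0.00131762 * 9000 = 11.86

11.86


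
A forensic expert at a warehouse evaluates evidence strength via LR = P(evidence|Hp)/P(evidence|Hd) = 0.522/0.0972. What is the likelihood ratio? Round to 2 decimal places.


Likelihood ratio calculation:
LR = P(E|Hp) / P(E|Hd)
LR = 0.522 / 0.0972
LR = 5.37

5.37


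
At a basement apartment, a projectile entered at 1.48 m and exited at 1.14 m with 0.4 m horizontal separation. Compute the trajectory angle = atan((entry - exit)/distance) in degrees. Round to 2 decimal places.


Bullet trajectory angle:
Height difference = 1.48 - 1.14 = 0.34 m
angle = atan(0.34 / 0.4)
angle = atan(0.85)
angle = 40.36 degrees

40.36


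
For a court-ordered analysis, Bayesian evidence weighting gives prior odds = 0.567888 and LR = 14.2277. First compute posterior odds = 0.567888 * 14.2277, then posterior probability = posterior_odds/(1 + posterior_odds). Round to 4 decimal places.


Bayesian evidence evaluation:
Posterior odds = prior_odds * LR = 0.567888 * 14.2277 = 8.07974
Posterior probability = posterior_odds / (1 + posterior_odds)
= 8.07974 / (1 + 8.07974)
= 8.07974 / 9.07974
= 0.8899

0.8899


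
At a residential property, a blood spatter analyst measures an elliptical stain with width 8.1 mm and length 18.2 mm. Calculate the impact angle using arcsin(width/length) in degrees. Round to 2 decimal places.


Blood spatter impact angle calculation:
width / length = 8.1 / 18.2 = 0.445055
angle = arcsin(0.445055)
angle = 26.43 degrees

26.43


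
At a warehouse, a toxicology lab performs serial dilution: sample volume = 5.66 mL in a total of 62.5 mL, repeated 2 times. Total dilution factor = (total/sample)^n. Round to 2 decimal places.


Dilution factor calculation:
Single dilution = V_total / V_sample = 62.5 / 5.66 ≈ 11.042403
Number of dilutions = 2
Total DF = (62.5 / 5.66)^2 (full precision, rounded at the end) = 121.93

121.93


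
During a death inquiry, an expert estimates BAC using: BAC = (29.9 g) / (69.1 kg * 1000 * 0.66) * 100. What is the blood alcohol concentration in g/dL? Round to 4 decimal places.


Applying the Widmark formula:
BAC = (dose_g / (body_wt * 1000 * r)) * 100
Denominator = 69.1 * 1000 * 0.66 = 45606
BAC = (29.9 / 45606) * 100
BAC = 0.0656 g/dL

0.0656


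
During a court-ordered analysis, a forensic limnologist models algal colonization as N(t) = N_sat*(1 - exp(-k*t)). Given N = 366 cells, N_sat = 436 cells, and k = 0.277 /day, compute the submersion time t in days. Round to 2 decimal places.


PMSI from diatom colonization curve:
N / N_sat = 366 / 436 = 0.83945
1 - N/N_sat = 0.16055
ln(1 - N/N_sat) = -1.82915
t = -ln(1 - N/N_sat) / k = -(-1.82915) / 0.277 = 6.60 days

6.60


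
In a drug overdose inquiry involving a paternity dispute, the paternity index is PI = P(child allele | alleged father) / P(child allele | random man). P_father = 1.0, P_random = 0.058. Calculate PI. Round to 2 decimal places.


Paternity Index calculation:
PI = P(allele|father) / P(allele|random)
PI = 1.0 / 0.058
PI = 17.24

17.24


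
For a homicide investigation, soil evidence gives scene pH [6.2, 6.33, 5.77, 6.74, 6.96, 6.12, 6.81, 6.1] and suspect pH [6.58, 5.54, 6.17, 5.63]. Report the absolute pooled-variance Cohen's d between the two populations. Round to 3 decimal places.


Pooled-variance Cohen's d for soil pH comparison:
Scene mean = 51.03 / 8 = 6.37875
Suspect mean = 23.92 / 4 = 5.98
Scene sample variance s_s^2 = 0.171984
Suspect sample variance s_c^2 = 0.2374
Pooled variance = ((n_s-1)*s_s^2 + (n_c-1)*s_c^2) / (n_s + n_c - 2) = 0.191609
Pooled SD = sqrt(0.191609) = 0.437732
Mean difference = 0.39875
|d| = |0.39875| / 0.437732 = 0.911

0.911


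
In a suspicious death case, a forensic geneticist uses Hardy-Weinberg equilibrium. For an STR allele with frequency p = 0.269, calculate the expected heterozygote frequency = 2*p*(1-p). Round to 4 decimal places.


Hardy-Weinberg heterozygote frequency:
q = 1 - p = 1 - 0.269 = 0.731
2pq = 2 * 0.269 * 0.731 = 0.3933

0.3933


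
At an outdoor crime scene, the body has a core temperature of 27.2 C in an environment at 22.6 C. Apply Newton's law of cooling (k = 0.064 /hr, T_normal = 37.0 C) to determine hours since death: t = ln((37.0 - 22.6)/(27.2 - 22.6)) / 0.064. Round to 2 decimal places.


Using Newton's law of cooling:
t = ln((T_normal - T_ambient) / (T_body - T_ambient)) / k
T_normal - T_ambient = 14.4
T_body - T_ambient = 4.6
Ratio = 3.130435
ln(ratio) = 1.141172
t = 1.141172 / 0.064 = 17.83 hours

17.83


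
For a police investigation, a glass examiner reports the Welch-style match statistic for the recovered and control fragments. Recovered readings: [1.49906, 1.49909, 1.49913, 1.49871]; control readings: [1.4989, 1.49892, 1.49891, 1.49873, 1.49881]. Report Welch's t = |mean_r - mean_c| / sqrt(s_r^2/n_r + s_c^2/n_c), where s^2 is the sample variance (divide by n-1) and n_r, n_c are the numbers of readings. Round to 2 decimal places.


Welch's t-criterion for glass RI comparison:
Recovered mean = sum / n_r = 5.99599 / 4 = 1.4989975
Control mean = sum / n_c = 7.49427 / 5 = 1.498854
Recovered sample variance s_r^2 = 3.75583e-08
Control sample variance s_c^2 = 6.73e-09
Welch SE (unpooled) = sqrt(s_r^2/n_r + s_c^2/n_c) = sqrt(9.38958e-09 + 1.346e-09) = sqrt(1.07356e-08) = 0.000103613
|mean_r - mean_c| = 0.0001435
t = 0.0001435 / 0.000103613 = 1.38

1.38


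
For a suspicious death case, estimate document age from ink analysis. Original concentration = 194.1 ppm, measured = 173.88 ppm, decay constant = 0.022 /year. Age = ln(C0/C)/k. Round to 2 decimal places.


Document age estimation:
C0/C = 194.1 / 173.88 = 1.116287
ln(C0/C) = 0.110008
t = 0.110008 / 0.022 = 5.00 years

5.00


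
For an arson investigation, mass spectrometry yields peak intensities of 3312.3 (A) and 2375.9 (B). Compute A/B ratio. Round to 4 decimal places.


Spectral peak ratio:
Peak A = 3312.3 counts
Peak B = 2375.9 counts
Ratio = 3312.3 / 2375.9 = 1.3941

1.3941


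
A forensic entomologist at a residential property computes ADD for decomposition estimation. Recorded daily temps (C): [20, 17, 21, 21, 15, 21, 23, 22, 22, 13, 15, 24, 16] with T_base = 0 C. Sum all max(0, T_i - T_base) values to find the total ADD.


Computing ADD day by day:
Day 1: max(0, 20 - 0) = 20
Day 2: max(0, 17 - 0) = 17
Day 3: max(0, 21 - 0) = 21
Day 4: max(0, 21 - 0) = 21
Day 5: max(0, 15 - 0) = 15
Day 6: max(0, 21 - 0) = 21
Day 7: max(0, 23 - 0) = 23
Day 8: max(0, 22 - 0) = 22
Day 9: max(0, 22 - 0) = 22
Day 10: max(0, 13 - 0) = 13
Day 11: max(0, 15 - 0) = 15
Day 12: max(0, 24 - 0) = 24
Day 13: max(0, 16 - 0) = 16
Total ADD = 250

250


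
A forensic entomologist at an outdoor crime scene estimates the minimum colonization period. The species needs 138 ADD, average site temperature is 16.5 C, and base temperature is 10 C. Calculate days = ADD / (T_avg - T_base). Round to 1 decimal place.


Insect development time:
Effective temperature = avg_temp - T_base = 16.5 - 10 = 6.5 C
Days = ADD / effective_temp = 138 / 6.5 = 21.2 days

21.2


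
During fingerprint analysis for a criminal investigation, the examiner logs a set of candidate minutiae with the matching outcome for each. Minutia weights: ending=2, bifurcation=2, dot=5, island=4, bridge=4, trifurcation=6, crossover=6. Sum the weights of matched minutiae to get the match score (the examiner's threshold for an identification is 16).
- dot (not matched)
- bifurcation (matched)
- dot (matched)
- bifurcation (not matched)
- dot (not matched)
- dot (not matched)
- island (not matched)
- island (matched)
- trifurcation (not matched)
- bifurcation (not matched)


Weighted minutiae match score:
  dot: not matched, +0
  bifurcation: matched, +2 (running total 2)
  dot: matched, +5 (running total 7)
  bifurcation: not matched, +0
  dot: not matched, +0
  dot: not matched, +0
  island: not matched, +0
  island: matched, +4 (running total 11)
  trifurcation: not matched, +0
  bifurcation: not matched, +0
Total score = 11
Threshold = 16; verdict = inconclusive

11


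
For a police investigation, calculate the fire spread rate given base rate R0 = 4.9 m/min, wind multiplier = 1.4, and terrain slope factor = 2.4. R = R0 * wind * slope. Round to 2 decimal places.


Fire spread rate calculation:
R = R0 * wind_factor * slope_factor
= 4.9 * 1.4 * 2.4
= 6.86 * 2.4
= 16.46 m/min

16.46


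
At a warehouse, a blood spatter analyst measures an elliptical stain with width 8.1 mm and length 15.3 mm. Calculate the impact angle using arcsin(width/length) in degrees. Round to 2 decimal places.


Blood spatter impact angle calculation:
width / length = 8.1 / 15.3 = 0.529412
angle = arcsin(0.529412)
angle = 31.97 degrees

31.97


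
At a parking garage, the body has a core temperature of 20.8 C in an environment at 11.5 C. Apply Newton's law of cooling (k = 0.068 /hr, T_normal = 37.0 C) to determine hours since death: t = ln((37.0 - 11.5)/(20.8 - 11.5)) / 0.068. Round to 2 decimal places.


Using Newton's law of cooling:
t = ln((T_normal - T_ambient) / (T_body - T_ambient)) / k
T_normal - T_ambient = 25.5
T_body - T_ambient = 9.3
Ratio = 2.741935
ln(ratio) = 1.008664
t = 1.008664 / 0.068 = 14.83 hours

14.83


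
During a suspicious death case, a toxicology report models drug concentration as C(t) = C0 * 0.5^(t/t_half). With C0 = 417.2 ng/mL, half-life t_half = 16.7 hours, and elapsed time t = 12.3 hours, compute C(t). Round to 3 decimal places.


Drug concentration decay:
Number of half-lives = t / t_half = 12.3 / 16.7 = 0.736527
Decay factor = 0.5^0.736527 = 0.60018243
C(t) = 417.2 * 0.60018243 = 250.396 ng/mL

250.396


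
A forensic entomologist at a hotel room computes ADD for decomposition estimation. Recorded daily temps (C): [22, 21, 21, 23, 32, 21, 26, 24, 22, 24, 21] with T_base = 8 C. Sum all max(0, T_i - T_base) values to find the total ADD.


Computing ADD day by day:
Day 1: max(0, 22 - 8) = 14
Day 2: max(0, 21 - 8) = 13
Day 3: max(0, 21 - 8) = 13
Day 4: max(0, 23 - 8) = 15
Day 5: max(0, 32 - 8) = 24
Day 6: max(0, 21 - 8) = 13
Day 7: max(0, 26 - 8) = 18
Day 8: max(0, 24 - 8) = 16
Day 9: max(0, 22 - 8) = 14
Day 10: max(0, 24 - 8) = 16
Day 11: max(0, 21 - 8) = 13
Total ADD = 169

169


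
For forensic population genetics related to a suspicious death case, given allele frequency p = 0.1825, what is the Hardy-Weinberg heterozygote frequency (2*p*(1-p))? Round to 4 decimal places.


Hardy-Weinberg heterozygote frequency:
q = 1 - p = 1 - 0.1825 = 0.8175
2pq = 2 * 0.1825 * 0.8175 = 0.2984

0.2984


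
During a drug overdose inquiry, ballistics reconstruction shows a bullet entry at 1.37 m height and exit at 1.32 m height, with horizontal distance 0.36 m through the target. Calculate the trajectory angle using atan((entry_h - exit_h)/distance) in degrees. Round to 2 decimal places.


Bullet trajectory angle:
Height difference = 1.37 - 1.32 = 0.05 m
angle = atan(0.05 / 0.36)
angle = atan(0.138889)
angle = 7.91 degrees

7.91


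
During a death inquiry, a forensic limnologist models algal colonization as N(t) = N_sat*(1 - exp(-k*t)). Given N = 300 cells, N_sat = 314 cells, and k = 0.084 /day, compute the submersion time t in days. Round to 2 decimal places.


PMSI from diatom colonization curve:
N / N_sat = 300 / 314 = 0.955414
1 - N/N_sat = 0.044586
ln(1 - N/N_sat) = -3.110335
t = -ln(1 - N/N_sat) / k = -(-3.110335) / 0.084 = 37.03 days

37.03


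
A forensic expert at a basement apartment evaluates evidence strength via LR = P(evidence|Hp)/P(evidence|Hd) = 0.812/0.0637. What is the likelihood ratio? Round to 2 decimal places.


Likelihood ratio calculation:
LR = P(E|Hp) / P(E|Hd)
LR = 0.812 / 0.0637
LR = 12.75

12.75


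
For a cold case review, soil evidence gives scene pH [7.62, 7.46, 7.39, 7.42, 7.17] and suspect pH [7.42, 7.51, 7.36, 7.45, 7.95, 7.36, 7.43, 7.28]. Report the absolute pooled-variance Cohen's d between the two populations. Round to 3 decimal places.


Pooled-variance Cohen's d for soil pH comparison:
Scene mean = 37.06 / 5 = 7.412
Suspect mean = 59.76 / 8 = 7.47
Scene sample variance s_s^2 = 0.02617
Suspect sample variance s_c^2 = 0.0424
Pooled variance = ((n_s-1)*s_s^2 + (n_c-1)*s_c^2) / (n_s + n_c - 2) = 0.036498
Pooled SD = sqrt(0.036498) = 0.191044
Mean difference = -0.058
|d| = |-0.058| / 0.191044 = 0.304

0.304


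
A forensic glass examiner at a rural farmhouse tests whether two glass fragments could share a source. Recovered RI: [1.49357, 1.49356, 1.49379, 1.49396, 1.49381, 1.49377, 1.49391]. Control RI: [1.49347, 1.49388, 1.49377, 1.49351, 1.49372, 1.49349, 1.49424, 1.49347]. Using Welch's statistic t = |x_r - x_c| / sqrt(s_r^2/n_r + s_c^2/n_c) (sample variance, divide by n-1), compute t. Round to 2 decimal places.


Welch's t-criterion for glass RI comparison:
Recovered mean = sum / n_r = 10.45637 / 7 = 1.4937671
Control mean = sum / n_c = 11.94955 / 8 = 1.4936938
Recovered sample variance s_r^2 = 2.36238e-08
Control sample variance s_c^2 = 7.35696e-08
Welch SE (unpooled) = sqrt(s_r^2/n_r + s_c^2/n_c) = sqrt(3.37483e-09 + 9.19621e-09) = sqrt(1.2571e-08) = 0.00011212
|mean_r - mean_c| = 7.33929e-05
t = 7.33929e-05 / 0.00011212 = 0.65

0.65


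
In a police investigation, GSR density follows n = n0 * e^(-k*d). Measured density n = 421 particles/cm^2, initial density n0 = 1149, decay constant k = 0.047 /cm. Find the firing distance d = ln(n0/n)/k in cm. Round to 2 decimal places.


GSR distance calculation:
n0/n = 1149 / 421 = 2.729216
ln(n0/n) = 1.004014
d = 1.004014 / 0.047 = 21.36 cm

21.36


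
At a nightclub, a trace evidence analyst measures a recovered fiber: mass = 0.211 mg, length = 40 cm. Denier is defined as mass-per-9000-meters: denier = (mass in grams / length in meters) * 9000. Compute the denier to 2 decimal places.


Denier calculation:
Mass in grams = 0.211 mg / 1000 = 0.000211 g
Length in meters = 40 cm / 100 = 0.4 m
Linear density = mass / length = 0.000211 / 0.4 = 0.0005275 g/m
Denier = (g/m) * 9000 = 0.0005275 * 9000 = 4.75

4.75


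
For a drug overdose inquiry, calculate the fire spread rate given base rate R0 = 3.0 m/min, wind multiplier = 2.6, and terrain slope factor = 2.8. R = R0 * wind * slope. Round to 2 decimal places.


Fire spread rate calculation:
R = R0 * wind_factor * slope_factor
= 3.0 * 2.6 * 2.8
= 7.8 * 2.8
= 21.84 m/min

21.84


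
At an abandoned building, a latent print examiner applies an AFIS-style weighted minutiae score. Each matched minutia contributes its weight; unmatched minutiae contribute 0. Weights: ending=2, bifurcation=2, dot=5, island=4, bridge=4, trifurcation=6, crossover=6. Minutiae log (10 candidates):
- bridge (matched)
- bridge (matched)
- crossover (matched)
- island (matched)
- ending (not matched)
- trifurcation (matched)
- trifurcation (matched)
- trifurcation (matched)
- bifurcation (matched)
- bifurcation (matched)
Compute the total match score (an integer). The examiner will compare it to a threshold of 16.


Weighted minutiae match score:
  bridge: matched, +4 (running total 4)
  bridge: matched, +4 (running total 8)
  crossover: matched, +6 (running total 14)
  island: matched, +4 (running total 18)
  ending: not matched, +0
  trifurcation: matched, +6 (running total 24)
  trifurcation: matched, +6 (running total 30)
  trifurcation: matched, +6 (running total 36)
  bifurcation: matched, +2 (running total 38)
  bifurcation: matched, +2 (running total 40)
Total score = 40
Threshold = 16; verdict = identification

40


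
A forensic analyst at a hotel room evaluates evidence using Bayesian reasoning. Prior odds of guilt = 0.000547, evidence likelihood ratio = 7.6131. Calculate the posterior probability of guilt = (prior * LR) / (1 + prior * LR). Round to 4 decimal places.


Bayesian evidence evaluation:
Posterior odds = prior_odds * LR = 0.000547 * 7.6131 = 0.004164366
Posterior probability = posterior_odds / (1 + posterior_odds)
= 0.004164366 / (1 + 0.004164366)
= 0.004164366 / 1.004164366
= 0.0041

0.0041


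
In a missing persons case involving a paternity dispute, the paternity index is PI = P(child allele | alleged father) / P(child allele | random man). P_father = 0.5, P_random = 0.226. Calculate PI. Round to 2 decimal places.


Paternity Index calculation:
PI = P(allele|father) / P(allele|random)
PI = 0.5 / 0.226
PI = 2.21

2.21


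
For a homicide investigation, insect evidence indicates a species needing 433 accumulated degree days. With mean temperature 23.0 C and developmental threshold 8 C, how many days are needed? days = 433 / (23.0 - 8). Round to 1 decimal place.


Insect development time:
Effective temperature = avg_temp - T_base = 23.0 - 8 = 15.0 C
Days = ADD / effective_temp = 433 / 15.0 = 28.9 days

28.9


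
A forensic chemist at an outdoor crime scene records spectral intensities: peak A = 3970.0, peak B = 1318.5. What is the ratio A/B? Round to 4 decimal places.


Spectral peak ratio:
Peak A = 3970.0 counts
Peak B = 1318.5 counts
Ratio = 3970.0 / 1318.5 = 3.0110

3.0110


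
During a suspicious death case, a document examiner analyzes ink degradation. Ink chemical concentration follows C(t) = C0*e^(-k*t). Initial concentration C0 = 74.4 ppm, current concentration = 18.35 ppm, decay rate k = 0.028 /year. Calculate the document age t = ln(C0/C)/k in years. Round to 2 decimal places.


Document age estimation:
C0/C = 74.4 / 18.35 = 4.054496
ln(C0/C) = 1.399826
t = 1.399826 / 0.028 = 49.99 years

49.99


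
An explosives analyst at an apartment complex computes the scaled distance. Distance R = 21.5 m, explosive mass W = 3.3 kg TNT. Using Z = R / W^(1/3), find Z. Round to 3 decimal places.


Scaled distance calculation:
W^(1/3) = 3.3^(1/3) = 1.488806
Z = R / W^(1/3) = 21.5 / 1.488806
Z = 14.441 m/kg^(1/3)

14.441


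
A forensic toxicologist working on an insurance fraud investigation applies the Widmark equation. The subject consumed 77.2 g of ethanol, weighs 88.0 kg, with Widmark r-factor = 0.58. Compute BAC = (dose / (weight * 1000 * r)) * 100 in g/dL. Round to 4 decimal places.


Applying the Widmark formula:
BAC = (dose_g / (body_wt * 1000 * r)) * 100
Denominator = 88.0 * 1000 * 0.58 = 51040
BAC = (77.2 / 51040) * 100
BAC = 0.1513 g/dL

0.1513


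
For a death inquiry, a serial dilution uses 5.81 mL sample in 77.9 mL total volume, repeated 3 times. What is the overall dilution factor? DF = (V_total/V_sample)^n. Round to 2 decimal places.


Dilution factor calculation:
Single dilution = V_total / V_sample = 77.9 / 5.81 ≈ 13.407917
Number of dilutions = 3
Total DF = (77.9 / 5.81)^3 (full precision, rounded at the end) = 2410.37

2410.37


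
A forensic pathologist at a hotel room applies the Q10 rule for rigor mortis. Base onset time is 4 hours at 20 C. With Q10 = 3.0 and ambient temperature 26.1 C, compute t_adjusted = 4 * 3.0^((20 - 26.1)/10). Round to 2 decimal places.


Rigor mortis time adjustment:
Exponent = (T_ref - T_actual) / 10 = (20 - 26.1) / 10 = -0.61
Q10 factor = 3.0^-0.61 = 0.51163
t_adjusted = 4 * 0.51163 = 2.05 hours

2.05


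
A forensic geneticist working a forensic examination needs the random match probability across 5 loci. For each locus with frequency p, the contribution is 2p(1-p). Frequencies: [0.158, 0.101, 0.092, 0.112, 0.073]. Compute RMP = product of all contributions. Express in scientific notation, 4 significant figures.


Computing RMP for 5 loci:
Locus 1: 2 * 0.158 * 0.842 = 0.266072
Locus 2: 2 * 0.101 * 0.899 = 0.181598
Locus 3: 2 * 0.092 * 0.908 = 0.167072
Locus 4: 2 * 0.112 * 0.888 = 0.198912
Locus 5: 2 * 0.073 * 0.927 = 0.135342
RMP = 2.173e-04

2.173e-04


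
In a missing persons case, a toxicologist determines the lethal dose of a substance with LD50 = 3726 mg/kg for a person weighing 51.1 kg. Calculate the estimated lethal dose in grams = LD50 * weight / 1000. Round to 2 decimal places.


Lethal dose calculation:
Lethal dose = LD50 * body_weight / 1000
= 3726 * 51.1 / 1000
= 190398.6 / 1000
= 190.40 g

190.40


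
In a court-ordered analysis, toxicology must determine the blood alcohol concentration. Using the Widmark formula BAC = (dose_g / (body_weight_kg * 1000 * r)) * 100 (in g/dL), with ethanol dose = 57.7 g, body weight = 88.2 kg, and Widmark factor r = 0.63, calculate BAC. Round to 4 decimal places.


Applying the Widmark formula:
BAC = (dose_g / (body_wt * 1000 * r)) * 100
Denominator = 88.2 * 1000 * 0.63 = 55566
BAC = (57.7 / 55566) * 100
BAC = 0.1038 g/dL

0.1038


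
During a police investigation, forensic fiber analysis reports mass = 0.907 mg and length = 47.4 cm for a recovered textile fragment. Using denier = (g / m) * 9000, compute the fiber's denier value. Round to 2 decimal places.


Denier calculation:
Mass in grams = 0.907 mg / 1000 = 0.000907 g
Length in meters = 47.4 cm / 100 = 0.474 m
Linear density = mass / length = 0.000907 / 0.474 = 0.0019135 g/m
Denier = (g/m) * 9000 = 0.0019135 * 9000 = 17.22

17.22


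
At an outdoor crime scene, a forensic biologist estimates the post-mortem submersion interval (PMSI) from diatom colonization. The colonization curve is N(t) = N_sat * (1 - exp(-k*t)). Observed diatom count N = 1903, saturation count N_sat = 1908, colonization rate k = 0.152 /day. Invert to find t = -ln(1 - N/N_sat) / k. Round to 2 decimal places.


PMSI from diatom colonization curve:
N / N_sat = 1903 / 1908 = 0.997379
1 - N/N_sat = 0.002621
ln(1 - N/N_sat) = -5.944199
t = -ln(1 - N/N_sat) / k = -(-5.944199) / 0.152 = 39.11 days

39.11


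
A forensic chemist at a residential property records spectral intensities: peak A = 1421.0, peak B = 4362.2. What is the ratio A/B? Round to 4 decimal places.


Spectral peak ratio:
Peak A = 1421.0 counts
Peak B = 4362.2 counts
Ratio = 1421.0 / 4362.2 = 0.3258

0.3258


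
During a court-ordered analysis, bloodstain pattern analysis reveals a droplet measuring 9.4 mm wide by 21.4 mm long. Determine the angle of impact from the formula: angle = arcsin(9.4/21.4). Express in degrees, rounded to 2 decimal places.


Blood spatter impact angle calculation:
width / length = 9.4 / 21.4 = 0.439252
angle = arcsin(0.439252)
angle = 26.06 degrees

26.06


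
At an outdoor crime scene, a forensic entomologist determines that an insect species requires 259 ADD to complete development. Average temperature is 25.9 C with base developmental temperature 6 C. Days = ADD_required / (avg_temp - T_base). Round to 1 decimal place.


Insect development time:
Effective temperature = avg_temp - T_base = 25.9 - 6 = 19.9 C
Days = ADD / effective_temp = 259 / 19.9 = 13.0 days

13.0


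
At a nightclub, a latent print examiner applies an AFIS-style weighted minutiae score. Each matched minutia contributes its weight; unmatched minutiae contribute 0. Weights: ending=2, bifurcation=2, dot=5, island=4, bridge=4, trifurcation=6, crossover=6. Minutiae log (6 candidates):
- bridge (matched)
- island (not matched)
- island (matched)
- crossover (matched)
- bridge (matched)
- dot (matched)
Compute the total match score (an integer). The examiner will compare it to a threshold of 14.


Weighted minutiae match score:
  bridge: matched, +4 (running total 4)
  island: not matched, +0
  island: matched, +4 (running total 8)
  crossover: matched, +6 (running total 14)
  bridge: matched, +4 (running total 18)
  dot: matched, +5 (running total 23)
Total score = 23
Threshold = 14; verdict = identification

23
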